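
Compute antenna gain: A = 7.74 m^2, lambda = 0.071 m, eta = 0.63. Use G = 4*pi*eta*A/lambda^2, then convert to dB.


G_linear = 4*pi*0.63*7.74/0.071^2 = 12155.55
G_dB = 10*log10(12155.55) = 40.8 dB

40.8 dB


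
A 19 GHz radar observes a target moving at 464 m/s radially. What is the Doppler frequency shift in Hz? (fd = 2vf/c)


fd = 2 * 464 * 19000000000.0 / 3e8 = 58773.3 Hz

58773.3 Hz


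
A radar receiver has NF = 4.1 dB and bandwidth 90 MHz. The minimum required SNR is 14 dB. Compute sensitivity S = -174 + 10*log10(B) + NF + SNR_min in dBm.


10*log10(90000000.0) = 79.54
S = -174 + 79.54 + 4.1 + 14 = -76.4 dBm

-76.4 dBm


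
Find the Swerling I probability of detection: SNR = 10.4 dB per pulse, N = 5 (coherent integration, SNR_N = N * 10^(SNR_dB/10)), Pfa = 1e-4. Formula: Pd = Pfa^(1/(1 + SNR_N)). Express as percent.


SNR_lin = 10^(10.4/10) = 10.96478
SNR_N = 5 * 10.96478 = 54.8239
1/(1 + SNR_N) = 1/55.8239 = 0.0179135
Pd = (1e-4)^0.0179135 = 0.8479
Pd = 84.8%

84.8%


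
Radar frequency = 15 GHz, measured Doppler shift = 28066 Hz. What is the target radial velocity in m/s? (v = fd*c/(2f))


v = 28066 * 3e8 / (2 * 15000000000.0) = 280.7 m/s

280.7 m/s


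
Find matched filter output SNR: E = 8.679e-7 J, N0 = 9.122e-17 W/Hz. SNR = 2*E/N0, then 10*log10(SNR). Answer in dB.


SNR_lin = 2 * 8.679e-7 / 9.122e-17 = 1.903e10
SNR_dB = 10*log10(1.903e10) = 102.8 dB

102.8 dB


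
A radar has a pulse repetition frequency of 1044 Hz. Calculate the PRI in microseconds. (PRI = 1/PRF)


PRI = 1/1044 = 0.0009578544 s = 957.9 us

957.9 us


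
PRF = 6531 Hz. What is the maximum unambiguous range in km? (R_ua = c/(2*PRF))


R_ua = 3e8 / (2 * 6531) = 22967.4 m = 23.0 km

23.0 km


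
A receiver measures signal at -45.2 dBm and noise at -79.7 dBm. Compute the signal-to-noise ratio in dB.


SNR = -45.2 - (-79.7) = 34.5 dB

34.5 dB


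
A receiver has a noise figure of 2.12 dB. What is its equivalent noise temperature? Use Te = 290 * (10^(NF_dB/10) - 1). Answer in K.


NF_lin = 10^(2.12/10) = 1.629296
Te = 290 * (1.629296 - 1) = 182.5 K

182.5 K


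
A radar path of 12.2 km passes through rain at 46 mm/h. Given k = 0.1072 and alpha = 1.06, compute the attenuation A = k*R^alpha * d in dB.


gamma = 0.1072 * 46^1.06 = 6.204661 dB/km
A = 6.204661 * 12.2 = 75.7 dB

75.7 dB


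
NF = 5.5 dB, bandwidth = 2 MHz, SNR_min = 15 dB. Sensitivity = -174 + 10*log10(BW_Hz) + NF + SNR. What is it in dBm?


10*log10(2000000.0) = 63.01
S = -174 + 63.01 + 5.5 + 15 = -90.5 dBm

-90.5 dBm


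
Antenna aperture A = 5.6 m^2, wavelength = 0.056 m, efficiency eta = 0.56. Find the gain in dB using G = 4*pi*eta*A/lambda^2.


G_linear = 4*pi*0.56*5.6/0.056^2 = 12566.37
G_dB = 10*log10(12566.37) = 41.0 dB

41.0 dB


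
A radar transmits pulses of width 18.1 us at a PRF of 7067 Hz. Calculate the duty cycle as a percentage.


DC = 18.1e-6 * 7067 * 100 = 12.79%

12.79%


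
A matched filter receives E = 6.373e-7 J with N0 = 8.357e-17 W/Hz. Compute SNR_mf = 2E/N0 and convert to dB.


SNR_lin = 2 * 6.373e-7 / 8.357e-17 = 1.525e10
SNR_dB = 10*log10(1.525e10) = 101.8 dB

101.8 dB


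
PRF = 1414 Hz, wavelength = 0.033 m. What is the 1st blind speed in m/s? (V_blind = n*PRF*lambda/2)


V_blind = 1 * 1414 * 0.033 / 2 = 23.3 m/s

23.3 m/s


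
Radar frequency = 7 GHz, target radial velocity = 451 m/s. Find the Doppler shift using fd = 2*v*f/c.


fd = 2 * 451 * 7000000000.0 / 3e8 = 21046.7 Hz

21046.7 Hz


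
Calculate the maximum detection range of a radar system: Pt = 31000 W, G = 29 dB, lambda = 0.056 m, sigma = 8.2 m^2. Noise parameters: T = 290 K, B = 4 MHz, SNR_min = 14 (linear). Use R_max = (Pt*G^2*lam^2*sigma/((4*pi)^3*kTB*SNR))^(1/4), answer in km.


G_lin = 10^(29/10) = 794.328235
R^4 = 31000 * 794.328235^2 * 0.056^2 * 8.2 / ((4*pi)^3 * 1.38e-23 * 290 * 4000000.0 * 14)
R^4 = 1.13099e18 m^4
R_max = (1.13099e18)^(1/4) = 32611.0 m = 32.6 km

32.6 km


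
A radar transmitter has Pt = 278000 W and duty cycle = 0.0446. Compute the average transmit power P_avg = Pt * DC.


P_avg = 278000 * 0.0446 = 12398.8 W

12398.8 W


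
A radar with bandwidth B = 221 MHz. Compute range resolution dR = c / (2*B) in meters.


dR = 3e8 / (2 * 221000000.0) = 0.68 m

0.68 m


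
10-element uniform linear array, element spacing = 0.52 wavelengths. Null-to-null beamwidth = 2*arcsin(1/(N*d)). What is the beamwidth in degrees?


1/(N*d) = 1/(10*0.52) = 0.192308
BW = 2*arcsin(0.192308) = 22.2 degrees

22.2 degrees


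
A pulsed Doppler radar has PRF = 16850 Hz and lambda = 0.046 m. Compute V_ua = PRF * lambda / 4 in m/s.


V_ua = 16850 * 0.046 / 4 = 193.8 m/s

193.8 m/s


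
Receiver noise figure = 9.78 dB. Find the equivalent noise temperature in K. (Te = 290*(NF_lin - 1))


NF_lin = 10^(9.78/10) = 9.506048
Te = 290 * (9.506048 - 1) = 2466.8 K

2466.8 K


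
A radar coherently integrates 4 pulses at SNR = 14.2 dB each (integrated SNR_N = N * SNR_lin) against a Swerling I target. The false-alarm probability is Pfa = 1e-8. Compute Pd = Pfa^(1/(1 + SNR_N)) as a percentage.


SNR_lin = 10^(14.2/10) = 26.30268
SNR_N = 4 * 26.30268 = 105.21072
1/(1 + SNR_N) = 1/106.21072 = 0.0094152
Pd = (1e-8)^0.0094152 = 0.84077
Pd = 84.1%

84.1%


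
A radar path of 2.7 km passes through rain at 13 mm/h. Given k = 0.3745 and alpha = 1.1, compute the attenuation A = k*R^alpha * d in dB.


gamma = 0.3745 * 13^1.1 = 6.292012 dB/km
A = 6.292012 * 2.7 = 16.99 dB

16.99 dB


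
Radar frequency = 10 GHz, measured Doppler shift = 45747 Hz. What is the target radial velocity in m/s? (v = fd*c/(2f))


v = 45747 * 3e8 / (2 * 10000000000.0) = 686.2 m/s

686.2 m/s


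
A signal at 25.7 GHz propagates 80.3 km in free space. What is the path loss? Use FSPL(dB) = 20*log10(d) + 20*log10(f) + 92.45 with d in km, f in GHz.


20*log10(80.3) = 38.09
20*log10(25.7) = 28.2
FSPL = 158.7 dB

158.7 dB


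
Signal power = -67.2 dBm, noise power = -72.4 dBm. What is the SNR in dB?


SNR = -67.2 - (-72.4) = 5.2 dB

5.2 dB


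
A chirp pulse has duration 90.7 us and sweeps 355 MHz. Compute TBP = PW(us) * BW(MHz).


TBP = 90.7 * 355 = 32198.5

32198.5


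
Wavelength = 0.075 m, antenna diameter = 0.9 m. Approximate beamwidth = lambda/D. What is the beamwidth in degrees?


BW_rad = 0.075 / 0.9 = 0.083333
BW_deg = 4.77 degrees

4.77 degrees


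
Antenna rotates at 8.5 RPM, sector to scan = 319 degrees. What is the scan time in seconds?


t = 319 / (8.5 * 360) * 60 = 6.25 s

6.25 s


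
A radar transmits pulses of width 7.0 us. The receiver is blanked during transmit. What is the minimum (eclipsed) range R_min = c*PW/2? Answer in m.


R_min = 3e8 * 7.0e-6 / 2 = 1050.0 m

1050.0 m


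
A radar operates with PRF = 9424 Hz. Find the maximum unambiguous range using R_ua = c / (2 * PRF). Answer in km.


R_ua = 3e8 / (2 * 9424) = 15916.8 m = 15.9 km

15.9 km


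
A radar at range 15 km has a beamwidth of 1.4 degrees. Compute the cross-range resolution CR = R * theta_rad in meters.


BW_rad = 0.02443461
CR = 15000 * 0.02443461 = 366.5 m

366.5 m


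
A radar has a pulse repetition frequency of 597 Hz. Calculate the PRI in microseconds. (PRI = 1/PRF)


PRI = 1/597 = 0.0016750419 s = 1675.0 us

1675.0 us


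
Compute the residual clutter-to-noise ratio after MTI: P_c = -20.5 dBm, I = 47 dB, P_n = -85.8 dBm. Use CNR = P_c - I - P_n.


CNR = -20.5 - 47 - (-85.8) = 18.3 dB

18.3 dB


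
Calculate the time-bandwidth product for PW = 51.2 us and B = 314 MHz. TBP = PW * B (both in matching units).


TBP = 51.2 * 314 = 16076.8

16076.8


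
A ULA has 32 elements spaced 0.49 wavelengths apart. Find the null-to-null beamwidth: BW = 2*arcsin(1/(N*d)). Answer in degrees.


1/(N*d) = 1/(32*0.49) = 0.063776
BW = 2*arcsin(0.063776) = 7.3 degrees

7.3 degrees


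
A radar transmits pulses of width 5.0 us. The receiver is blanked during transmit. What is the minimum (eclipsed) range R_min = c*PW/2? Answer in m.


R_min = 3e8 * 5.0e-6 / 2 = 750.0 m

750.0 m


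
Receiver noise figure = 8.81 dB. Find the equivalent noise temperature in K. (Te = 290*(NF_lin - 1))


NF_lin = 10^(8.81/10) = 7.603263
Te = 290 * (7.603263 - 1) = 1914.9 K

1914.9 K


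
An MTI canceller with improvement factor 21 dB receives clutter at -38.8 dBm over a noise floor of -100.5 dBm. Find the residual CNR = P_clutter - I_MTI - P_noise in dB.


CNR = -38.8 - 21 - (-100.5) = 40.7 dB

40.7 dB


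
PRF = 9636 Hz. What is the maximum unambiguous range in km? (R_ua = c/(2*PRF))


R_ua = 3e8 / (2 * 9636) = 15566.6 m = 15.6 km

15.6 km


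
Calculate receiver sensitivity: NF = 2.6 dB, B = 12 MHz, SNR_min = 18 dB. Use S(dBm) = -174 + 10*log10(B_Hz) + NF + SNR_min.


10*log10(12000000.0) = 70.79
S = -174 + 70.79 + 2.6 + 18 = -82.6 dBm

-82.6 dBm


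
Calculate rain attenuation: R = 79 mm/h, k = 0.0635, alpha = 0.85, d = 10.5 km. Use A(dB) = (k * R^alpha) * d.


gamma = 0.0635 * 79^0.85 = 2.604694 dB/km
A = 2.604694 * 10.5 = 27.35 dB

27.35 dB


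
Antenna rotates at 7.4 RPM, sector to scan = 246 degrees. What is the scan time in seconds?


t = 246 / (7.4 * 360) * 60 = 5.54 s

5.54 s


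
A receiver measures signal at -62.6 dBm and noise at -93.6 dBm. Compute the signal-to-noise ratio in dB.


SNR = -62.6 - (-93.6) = 31.0 dB

31.0 dB


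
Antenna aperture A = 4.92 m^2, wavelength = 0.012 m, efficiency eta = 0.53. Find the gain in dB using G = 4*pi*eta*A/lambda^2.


G_linear = 4*pi*0.53*4.92/0.012^2 = 227556.03
G_dB = 10*log10(227556.03) = 53.6 dB

53.6 dB


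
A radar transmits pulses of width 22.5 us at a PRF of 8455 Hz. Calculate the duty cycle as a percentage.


DC = 22.5e-6 * 8455 * 100 = 19.02%

19.02%


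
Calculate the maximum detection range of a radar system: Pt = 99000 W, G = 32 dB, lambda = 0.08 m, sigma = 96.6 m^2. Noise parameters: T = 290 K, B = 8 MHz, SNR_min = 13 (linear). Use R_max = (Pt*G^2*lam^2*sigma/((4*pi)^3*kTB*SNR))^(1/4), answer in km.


G_lin = 10^(32/10) = 1584.893192
R^4 = 99000 * 1584.893192^2 * 0.08^2 * 96.6 / ((4*pi)^3 * 1.38e-23 * 290 * 8000000.0 * 13)
R^4 = 1.86145e20 m^4
R_max = (1.86145e20)^(1/4) = 116805.4 m = 116.8 km

116.8 km


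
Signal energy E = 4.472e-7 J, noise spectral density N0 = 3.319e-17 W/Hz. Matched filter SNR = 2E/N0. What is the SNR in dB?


SNR_lin = 2 * 4.472e-7 / 3.319e-17 = 2.695e10
SNR_dB = 10*log10(2.695e10) = 104.3 dB

104.3 dB


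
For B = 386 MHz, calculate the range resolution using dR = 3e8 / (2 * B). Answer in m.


dR = 3e8 / (2 * 386000000.0) = 0.39 m

0.39 m


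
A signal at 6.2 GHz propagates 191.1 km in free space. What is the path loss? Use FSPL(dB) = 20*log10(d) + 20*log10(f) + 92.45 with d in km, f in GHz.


20*log10(191.1) = 45.63
20*log10(6.2) = 15.85
FSPL = 153.9 dB

153.9 dB


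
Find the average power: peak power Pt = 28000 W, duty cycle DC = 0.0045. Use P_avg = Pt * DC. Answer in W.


P_avg = 28000 * 0.0045 = 126.0 W

126.0 W


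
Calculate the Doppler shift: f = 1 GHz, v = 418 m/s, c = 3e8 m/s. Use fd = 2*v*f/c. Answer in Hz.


fd = 2 * 418 * 1000000000.0 / 3e8 = 2786.7 Hz

2786.7 Hz


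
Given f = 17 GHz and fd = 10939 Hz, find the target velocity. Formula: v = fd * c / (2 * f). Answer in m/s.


v = 10939 * 3e8 / (2 * 17000000000.0) = 96.5 m/s

96.5 m/s


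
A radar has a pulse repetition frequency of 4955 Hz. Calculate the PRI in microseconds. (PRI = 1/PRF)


PRI = 1/4955 = 0.0002018163 s = 201.8 us

201.8 us


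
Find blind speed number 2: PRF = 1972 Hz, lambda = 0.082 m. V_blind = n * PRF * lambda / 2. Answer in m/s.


V_blind = 2 * 1972 * 0.082 / 2 = 161.7 m/s

161.7 m/s


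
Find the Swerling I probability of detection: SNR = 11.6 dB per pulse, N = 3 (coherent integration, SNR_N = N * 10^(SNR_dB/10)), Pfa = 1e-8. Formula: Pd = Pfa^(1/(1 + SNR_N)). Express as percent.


SNR_lin = 10^(11.6/10) = 14.4544
SNR_N = 3 * 14.4544 = 43.3632
1/(1 + SNR_N) = 1/44.3632 = 0.0225412
Pd = (1e-8)^0.0225412 = 0.66019
Pd = 66.0%

66.0%


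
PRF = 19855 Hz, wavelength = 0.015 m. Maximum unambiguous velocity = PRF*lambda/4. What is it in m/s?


V_ua = 19855 * 0.015 / 4 = 74.5 m/s

74.5 m/s


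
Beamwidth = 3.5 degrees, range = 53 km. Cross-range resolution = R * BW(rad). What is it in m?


BW_rad = 0.061086524
CR = 53000 * 0.061086524 = 3237.6 m

3237.6 m


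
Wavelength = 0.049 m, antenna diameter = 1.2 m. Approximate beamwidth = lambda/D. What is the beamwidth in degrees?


BW_rad = 0.049 / 1.2 = 0.040833
BW_deg = 2.34 degrees

2.34 degrees


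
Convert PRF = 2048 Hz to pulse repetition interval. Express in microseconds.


PRI = 1/2048 = 0.0004882812 s = 488.3 us

488.3 us


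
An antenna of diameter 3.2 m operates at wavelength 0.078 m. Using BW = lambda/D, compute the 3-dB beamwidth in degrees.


BW_rad = 0.078 / 3.2 = 0.024375
BW_deg = 1.4 degrees

1.4 degrees


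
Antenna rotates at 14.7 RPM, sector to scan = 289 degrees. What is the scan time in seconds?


t = 289 / (14.7 * 360) * 60 = 3.28 s

3.28 s


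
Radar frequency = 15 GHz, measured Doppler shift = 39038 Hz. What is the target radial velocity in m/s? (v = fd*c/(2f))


v = 39038 * 3e8 / (2 * 15000000000.0) = 390.4 m/s

390.4 m/s


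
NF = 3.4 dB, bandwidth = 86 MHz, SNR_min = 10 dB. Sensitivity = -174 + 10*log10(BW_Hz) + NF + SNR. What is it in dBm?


10*log10(86000000.0) = 79.34
S = -174 + 79.34 + 3.4 + 10 = -81.3 dBm

-81.3 dBm


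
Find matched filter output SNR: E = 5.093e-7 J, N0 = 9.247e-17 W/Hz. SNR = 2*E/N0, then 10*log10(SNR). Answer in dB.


SNR_lin = 2 * 5.093e-7 / 9.247e-17 = 1.102e10
SNR_dB = 10*log10(1.102e10) = 100.4 dB

100.4 dB


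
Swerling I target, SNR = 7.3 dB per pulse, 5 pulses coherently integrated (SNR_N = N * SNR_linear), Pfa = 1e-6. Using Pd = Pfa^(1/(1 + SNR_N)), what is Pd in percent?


SNR_lin = 10^(7.3/10) = 5.37032
SNR_N = 5 * 5.37032 = 26.8516
1/(1 + SNR_N) = 1/27.8516 = 0.0359046
Pd = (1e-6)^0.0359046 = 0.60894
Pd = 60.9%

60.9%


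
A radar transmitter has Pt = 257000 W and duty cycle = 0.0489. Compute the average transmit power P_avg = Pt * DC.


P_avg = 257000 * 0.0489 = 12567.3 W

12567.3 W


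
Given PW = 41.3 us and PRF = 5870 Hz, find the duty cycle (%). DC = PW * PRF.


DC = 41.3e-6 * 5870 * 100 = 24.24%

24.24%


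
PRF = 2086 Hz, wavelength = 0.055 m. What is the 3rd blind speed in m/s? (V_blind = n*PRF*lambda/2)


V_blind = 3 * 2086 * 0.055 / 2 = 172.1 m/s

172.1 m/s


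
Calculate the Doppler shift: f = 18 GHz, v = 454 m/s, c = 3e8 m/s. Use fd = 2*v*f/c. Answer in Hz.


fd = 2 * 454 * 18000000000.0 / 3e8 = 54480.0 Hz

54480.0 Hz


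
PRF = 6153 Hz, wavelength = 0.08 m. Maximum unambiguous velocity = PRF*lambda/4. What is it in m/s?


V_ua = 6153 * 0.08 / 4 = 123.1 m/s

123.1 m/s


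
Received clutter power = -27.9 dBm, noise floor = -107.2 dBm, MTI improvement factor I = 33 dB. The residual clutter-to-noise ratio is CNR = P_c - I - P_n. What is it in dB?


CNR = -27.9 - 33 - (-107.2) = 46.3 dB

46.3 dB


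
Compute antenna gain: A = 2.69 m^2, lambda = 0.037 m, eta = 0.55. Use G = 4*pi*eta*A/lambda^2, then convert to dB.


G_linear = 4*pi*0.55*2.69/0.037^2 = 13580.68
G_dB = 10*log10(13580.68) = 41.3 dB

41.3 dB


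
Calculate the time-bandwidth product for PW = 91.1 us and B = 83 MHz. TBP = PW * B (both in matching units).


TBP = 91.1 * 83 = 7561.3

7561.3


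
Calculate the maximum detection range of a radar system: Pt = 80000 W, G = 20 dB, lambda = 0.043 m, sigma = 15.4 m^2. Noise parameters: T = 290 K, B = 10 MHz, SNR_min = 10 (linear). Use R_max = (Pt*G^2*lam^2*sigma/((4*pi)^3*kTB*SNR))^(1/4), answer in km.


G_lin = 10^(20/10) = 100.0
R^4 = 80000 * 100.0^2 * 0.043^2 * 15.4 / ((4*pi)^3 * 1.38e-23 * 290 * 10000000.0 * 10)
R^4 = 2.86841e16 m^4
R_max = (2.86841e16)^(1/4) = 13014.0 m = 13.0 km

13.0 km


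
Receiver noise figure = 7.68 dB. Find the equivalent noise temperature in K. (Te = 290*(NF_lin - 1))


NF_lin = 10^(7.68/10) = 5.861382
Te = 290 * (5.861382 - 1) = 1409.8 K

1409.8 K


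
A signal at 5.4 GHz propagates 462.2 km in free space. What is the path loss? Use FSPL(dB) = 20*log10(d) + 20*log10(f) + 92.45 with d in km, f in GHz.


20*log10(462.2) = 53.3
20*log10(5.4) = 14.65
FSPL = 160.4 dB

160.4 dB


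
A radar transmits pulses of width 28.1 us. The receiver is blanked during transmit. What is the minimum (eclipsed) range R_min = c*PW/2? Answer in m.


R_min = 3e8 * 28.1e-6 / 2 = 4215.0 m

4215.0 m


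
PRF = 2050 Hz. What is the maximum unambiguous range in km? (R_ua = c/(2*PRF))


R_ua = 3e8 / (2 * 2050) = 73170.7 m = 73.2 km

73.2 km


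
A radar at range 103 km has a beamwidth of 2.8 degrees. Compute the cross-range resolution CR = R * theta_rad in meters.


BW_rad = 0.048869219
CR = 103000 * 0.048869219 = 5033.5 m

5033.5 m


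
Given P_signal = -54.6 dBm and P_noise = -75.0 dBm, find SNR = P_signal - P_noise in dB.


SNR = -54.6 - (-75.0) = 20.4 dB

20.4 dB


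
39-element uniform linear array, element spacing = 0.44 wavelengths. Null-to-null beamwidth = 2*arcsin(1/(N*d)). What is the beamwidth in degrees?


1/(N*d) = 1/(39*0.44) = 0.058275
BW = 2*arcsin(0.058275) = 6.7 degrees

6.7 degrees


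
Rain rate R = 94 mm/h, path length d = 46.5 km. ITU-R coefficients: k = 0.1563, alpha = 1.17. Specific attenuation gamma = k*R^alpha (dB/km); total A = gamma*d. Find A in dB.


gamma = 0.1563 * 94^1.17 = 31.806697 dB/km
A = 31.806697 * 46.5 = 1479.01 dB

1479.01 dB


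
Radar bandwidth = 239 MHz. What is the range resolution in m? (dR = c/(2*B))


dR = 3e8 / (2 * 239000000.0) = 0.63 m

0.63 m


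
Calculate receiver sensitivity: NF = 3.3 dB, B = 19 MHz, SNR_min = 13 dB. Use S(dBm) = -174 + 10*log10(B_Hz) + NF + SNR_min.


10*log10(19000000.0) = 72.79
S = -174 + 72.79 + 3.3 + 13 = -84.9 dBm

-84.9 dBm


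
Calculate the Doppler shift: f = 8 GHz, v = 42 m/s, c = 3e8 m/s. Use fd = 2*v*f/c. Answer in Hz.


fd = 2 * 42 * 8000000000.0 / 3e8 = 2240.0 Hz

2240.0 Hz


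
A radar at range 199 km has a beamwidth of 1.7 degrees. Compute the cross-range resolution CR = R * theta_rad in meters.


BW_rad = 0.029670597
CR = 199000 * 0.029670597 = 5904.4 m

5904.4 m


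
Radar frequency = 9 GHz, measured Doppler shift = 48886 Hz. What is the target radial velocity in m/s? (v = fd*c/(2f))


v = 48886 * 3e8 / (2 * 9000000000.0) = 814.8 m/s

814.8 m/s


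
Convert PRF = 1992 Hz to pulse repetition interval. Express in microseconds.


PRI = 1/1992 = 0.000502008 s = 502.0 us

502.0 us


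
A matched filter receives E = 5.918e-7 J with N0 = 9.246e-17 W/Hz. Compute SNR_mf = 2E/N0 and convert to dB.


SNR_lin = 2 * 5.918e-7 / 9.246e-17 = 1.28e10
SNR_dB = 10*log10(1.28e10) = 101.1 dB

101.1 dB


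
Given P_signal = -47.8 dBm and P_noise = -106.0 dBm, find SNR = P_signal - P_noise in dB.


SNR = -47.8 - (-106.0) = 58.2 dB

58.2 dB


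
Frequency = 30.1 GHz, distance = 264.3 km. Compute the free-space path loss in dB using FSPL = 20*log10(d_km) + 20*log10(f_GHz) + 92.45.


20*log10(264.3) = 48.44
20*log10(30.1) = 29.57
FSPL = 170.5 dB

170.5 dB


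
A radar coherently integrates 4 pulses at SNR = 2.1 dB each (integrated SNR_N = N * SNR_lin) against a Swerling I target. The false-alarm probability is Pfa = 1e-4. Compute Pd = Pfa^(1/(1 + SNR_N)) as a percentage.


SNR_lin = 10^(2.1/10) = 1.62181
SNR_N = 4 * 1.62181 = 6.48724
1/(1 + SNR_N) = 1/7.48724 = 0.1335606
Pd = (1e-4)^0.1335606 = 0.29225
Pd = 29.2%

29.2%


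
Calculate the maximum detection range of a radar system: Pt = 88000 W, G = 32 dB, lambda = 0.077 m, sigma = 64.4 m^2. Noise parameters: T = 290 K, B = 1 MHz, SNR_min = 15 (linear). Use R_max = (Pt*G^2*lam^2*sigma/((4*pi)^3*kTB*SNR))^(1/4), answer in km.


G_lin = 10^(32/10) = 1584.893192
R^4 = 88000 * 1584.893192^2 * 0.077^2 * 64.4 / ((4*pi)^3 * 1.38e-23 * 290 * 1000000.0 * 15)
R^4 = 7.0852e20 m^4
R_max = (7.0852e20)^(1/4) = 163150.4 m = 163.2 km

163.2 km


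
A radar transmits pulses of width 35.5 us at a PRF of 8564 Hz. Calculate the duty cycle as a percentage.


DC = 35.5e-6 * 8564 * 100 = 30.4%

30.4%


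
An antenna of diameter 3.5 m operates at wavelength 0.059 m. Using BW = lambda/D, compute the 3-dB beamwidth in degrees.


BW_rad = 0.059 / 3.5 = 0.016857
BW_deg = 0.97 degrees

0.97 degrees


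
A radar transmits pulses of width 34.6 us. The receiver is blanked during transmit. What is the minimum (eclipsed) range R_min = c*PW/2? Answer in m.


R_min = 3e8 * 34.6e-6 / 2 = 5190.0 m

5190.0 m


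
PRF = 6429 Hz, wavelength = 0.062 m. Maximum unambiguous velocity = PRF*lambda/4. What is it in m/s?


V_ua = 6429 * 0.062 / 4 = 99.6 m/s

99.6 m/s


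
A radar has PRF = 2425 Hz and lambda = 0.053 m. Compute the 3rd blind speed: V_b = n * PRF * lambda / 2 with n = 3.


V_blind = 3 * 2425 * 0.053 / 2 = 192.8 m/s

192.8 m/s


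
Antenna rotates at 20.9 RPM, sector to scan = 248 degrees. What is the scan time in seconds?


t = 248 / (20.9 * 360) * 60 = 1.98 s

1.98 s


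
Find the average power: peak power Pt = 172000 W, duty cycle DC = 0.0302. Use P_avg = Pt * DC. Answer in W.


P_avg = 172000 * 0.0302 = 5194.4 W

5194.4 W


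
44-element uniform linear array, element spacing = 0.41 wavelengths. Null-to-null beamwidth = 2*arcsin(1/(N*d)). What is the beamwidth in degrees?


1/(N*d) = 1/(44*0.41) = 0.055432
BW = 2*arcsin(0.055432) = 6.4 degrees

6.4 degrees


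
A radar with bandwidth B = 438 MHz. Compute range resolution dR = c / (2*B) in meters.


dR = 3e8 / (2 * 438000000.0) = 0.34 m

0.34 m


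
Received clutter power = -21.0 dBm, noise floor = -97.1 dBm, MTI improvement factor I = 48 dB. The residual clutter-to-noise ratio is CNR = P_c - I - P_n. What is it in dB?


CNR = -21.0 - 48 - (-97.1) = 28.1 dB

28.1 dB


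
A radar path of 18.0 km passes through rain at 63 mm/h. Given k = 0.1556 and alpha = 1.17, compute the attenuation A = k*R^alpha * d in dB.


gamma = 0.1556 * 63^1.17 = 19.826134 dB/km
A = 19.826134 * 18.0 = 356.87 dB

356.87 dB


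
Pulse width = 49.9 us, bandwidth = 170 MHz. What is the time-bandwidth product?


TBP = 49.9 * 170 = 8483.0

8483.0


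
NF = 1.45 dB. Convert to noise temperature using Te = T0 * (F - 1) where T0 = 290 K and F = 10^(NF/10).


NF_lin = 10^(1.45/10) = 1.396368
Te = 290 * (1.396368 - 1) = 114.9 K

114.9 K


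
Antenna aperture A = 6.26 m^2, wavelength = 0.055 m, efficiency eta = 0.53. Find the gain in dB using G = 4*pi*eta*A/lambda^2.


G_linear = 4*pi*0.53*6.26/0.055^2 = 13782.71
G_dB = 10*log10(13782.71) = 41.4 dB

41.4 dB


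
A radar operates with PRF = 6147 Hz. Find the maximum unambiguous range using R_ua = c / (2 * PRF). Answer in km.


R_ua = 3e8 / (2 * 6147) = 24402.1 m = 24.4 km

24.4 km


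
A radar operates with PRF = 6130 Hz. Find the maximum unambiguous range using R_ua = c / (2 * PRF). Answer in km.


R_ua = 3e8 / (2 * 6130) = 24469.8 m = 24.5 km

24.5 km


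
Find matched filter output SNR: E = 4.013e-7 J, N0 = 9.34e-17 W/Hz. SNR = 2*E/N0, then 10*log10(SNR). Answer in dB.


SNR_lin = 2 * 4.013e-7 / 9.34e-17 = 8.593e9
SNR_dB = 10*log10(8.593e9) = 99.3 dB

99.3 dB


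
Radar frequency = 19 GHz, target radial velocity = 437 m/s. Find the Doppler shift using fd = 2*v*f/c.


fd = 2 * 437 * 19000000000.0 / 3e8 = 55353.3 Hz

55353.3 Hz


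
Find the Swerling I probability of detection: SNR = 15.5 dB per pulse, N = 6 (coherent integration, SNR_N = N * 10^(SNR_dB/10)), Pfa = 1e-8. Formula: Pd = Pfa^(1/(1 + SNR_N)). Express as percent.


SNR_lin = 10^(15.5/10) = 35.48134
SNR_N = 6 * 35.48134 = 212.88804
1/(1 + SNR_N) = 1/213.88804 = 0.0046753
Pd = (1e-8)^0.0046753 = 0.91748
Pd = 91.7%

91.7%


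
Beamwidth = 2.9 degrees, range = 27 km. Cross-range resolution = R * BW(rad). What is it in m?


BW_rad = 0.050614548
CR = 27000 * 0.050614548 = 1366.6 m

1366.6 m


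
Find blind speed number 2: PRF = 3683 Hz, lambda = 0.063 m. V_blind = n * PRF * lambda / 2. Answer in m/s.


V_blind = 2 * 3683 * 0.063 / 2 = 232.0 m/s

232.0 m/s


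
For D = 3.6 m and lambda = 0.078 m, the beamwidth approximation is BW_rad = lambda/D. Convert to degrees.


BW_rad = 0.078 / 3.6 = 0.021667
BW_deg = 1.24 degrees

1.24 degrees


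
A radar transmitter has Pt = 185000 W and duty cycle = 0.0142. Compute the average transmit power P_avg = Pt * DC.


P_avg = 185000 * 0.0142 = 2627.0 W

2627.0 W


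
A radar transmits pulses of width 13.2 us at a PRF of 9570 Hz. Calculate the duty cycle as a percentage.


DC = 13.2e-6 * 9570 * 100 = 12.63%

12.63%


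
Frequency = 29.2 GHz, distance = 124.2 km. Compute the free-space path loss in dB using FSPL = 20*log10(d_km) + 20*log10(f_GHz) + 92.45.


20*log10(124.2) = 41.88
20*log10(29.2) = 29.31
FSPL = 163.6 dB

163.6 dB


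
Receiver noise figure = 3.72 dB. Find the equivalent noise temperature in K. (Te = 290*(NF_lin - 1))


NF_lin = 10^(3.72/10) = 2.355049
Te = 290 * (2.355049 - 1) = 393.0 K

393.0 K


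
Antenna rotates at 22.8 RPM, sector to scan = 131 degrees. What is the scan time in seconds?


t = 131 / (22.8 * 360) * 60 = 0.96 s

0.96 s


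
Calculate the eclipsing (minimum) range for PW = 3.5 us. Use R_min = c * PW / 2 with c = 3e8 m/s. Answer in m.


R_min = 3e8 * 3.5e-6 / 2 = 525.0 m

525.0 m


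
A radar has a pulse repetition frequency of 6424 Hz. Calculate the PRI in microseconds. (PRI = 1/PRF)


PRI = 1/6424 = 0.0001556663 s = 155.7 us

155.7 us


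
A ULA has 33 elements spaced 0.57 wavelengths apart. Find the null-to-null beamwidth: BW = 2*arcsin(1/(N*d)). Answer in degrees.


1/(N*d) = 1/(33*0.57) = 0.053163
BW = 2*arcsin(0.053163) = 6.1 degrees

6.1 degrees


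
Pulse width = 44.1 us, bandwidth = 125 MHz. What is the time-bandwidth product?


TBP = 44.1 * 125 = 5512.5

5512.5


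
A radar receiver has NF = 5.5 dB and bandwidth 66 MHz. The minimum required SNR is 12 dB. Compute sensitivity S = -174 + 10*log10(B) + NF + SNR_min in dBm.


10*log10(66000000.0) = 78.2
S = -174 + 78.2 + 5.5 + 12 = -78.3 dBm

-78.3 dBm


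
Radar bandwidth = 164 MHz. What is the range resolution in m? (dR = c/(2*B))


dR = 3e8 / (2 * 164000000.0) = 0.91 m

0.91 m


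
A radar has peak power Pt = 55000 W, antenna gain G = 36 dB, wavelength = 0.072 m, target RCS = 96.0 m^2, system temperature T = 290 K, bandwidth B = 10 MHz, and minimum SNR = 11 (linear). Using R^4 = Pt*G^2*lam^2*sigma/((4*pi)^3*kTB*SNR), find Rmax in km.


G_lin = 10^(36/10) = 3981.071706
R^4 = 55000 * 3981.071706^2 * 0.072^2 * 96.0 / ((4*pi)^3 * 1.38e-23 * 290 * 10000000.0 * 11)
R^4 = 4.96592e20 m^4
R_max = (4.96592e20)^(1/4) = 149279.4 m = 149.3 km

149.3 km


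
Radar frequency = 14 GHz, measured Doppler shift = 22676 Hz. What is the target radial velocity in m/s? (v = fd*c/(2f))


v = 22676 * 3e8 / (2 * 14000000000.0) = 243.0 m/s

243.0 m/s


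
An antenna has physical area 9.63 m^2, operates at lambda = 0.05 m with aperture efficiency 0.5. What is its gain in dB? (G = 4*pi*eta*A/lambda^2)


G_linear = 4*pi*0.5*9.63/0.05^2 = 24202.83
G_dB = 10*log10(24202.83) = 43.8 dB

43.8 dB


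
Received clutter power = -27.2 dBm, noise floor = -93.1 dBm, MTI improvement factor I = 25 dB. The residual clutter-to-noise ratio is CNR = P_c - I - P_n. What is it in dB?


CNR = -27.2 - 25 - (-93.1) = 40.9 dB

40.9 dB


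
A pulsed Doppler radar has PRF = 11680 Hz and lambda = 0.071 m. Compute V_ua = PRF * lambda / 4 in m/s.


V_ua = 11680 * 0.071 / 4 = 207.3 m/s

207.3 m/s


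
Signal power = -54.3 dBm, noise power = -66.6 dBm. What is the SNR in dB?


SNR = -54.3 - (-66.6) = 12.3 dB

12.3 dB


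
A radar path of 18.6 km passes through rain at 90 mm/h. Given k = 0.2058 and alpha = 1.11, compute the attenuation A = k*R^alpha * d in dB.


gamma = 0.2058 * 90^1.11 = 30.384672 dB/km
A = 30.384672 * 18.6 = 565.15 dB

565.15 dB


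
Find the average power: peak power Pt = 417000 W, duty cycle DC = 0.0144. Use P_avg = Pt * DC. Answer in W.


P_avg = 417000 * 0.0144 = 6004.8 W

6004.8 W


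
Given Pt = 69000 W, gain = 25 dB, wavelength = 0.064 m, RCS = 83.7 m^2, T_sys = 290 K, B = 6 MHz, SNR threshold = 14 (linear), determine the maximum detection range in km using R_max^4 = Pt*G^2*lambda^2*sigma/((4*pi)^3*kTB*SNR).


G_lin = 10^(25/10) = 316.227766
R^4 = 69000 * 316.227766^2 * 0.064^2 * 83.7 / ((4*pi)^3 * 1.38e-23 * 290 * 6000000.0 * 14)
R^4 = 3.54608e18 m^4
R_max = (3.54608e18)^(1/4) = 43394.7 m = 43.4 km

43.4 km


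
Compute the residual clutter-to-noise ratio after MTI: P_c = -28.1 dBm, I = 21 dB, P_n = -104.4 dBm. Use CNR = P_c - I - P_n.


CNR = -28.1 - 21 - (-104.4) = 55.3 dB

55.3 dB


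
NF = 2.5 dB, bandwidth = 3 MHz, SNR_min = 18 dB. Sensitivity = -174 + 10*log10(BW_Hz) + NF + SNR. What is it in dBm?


10*log10(3000000.0) = 64.77
S = -174 + 64.77 + 2.5 + 18 = -88.7 dBm

-88.7 dBm


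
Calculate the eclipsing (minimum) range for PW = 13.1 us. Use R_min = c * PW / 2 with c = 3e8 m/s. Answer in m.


R_min = 3e8 * 13.1e-6 / 2 = 1965.0 m

1965.0 m


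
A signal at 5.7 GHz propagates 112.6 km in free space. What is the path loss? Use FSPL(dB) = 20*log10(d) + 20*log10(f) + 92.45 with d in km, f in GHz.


20*log10(112.6) = 41.03
20*log10(5.7) = 15.12
FSPL = 148.6 dB

148.6 dB


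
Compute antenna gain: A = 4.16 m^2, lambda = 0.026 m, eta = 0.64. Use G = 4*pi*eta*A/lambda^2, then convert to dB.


G_linear = 4*pi*0.64*4.16/0.026^2 = 49492.17
G_dB = 10*log10(49492.17) = 46.9 dB

46.9 dB


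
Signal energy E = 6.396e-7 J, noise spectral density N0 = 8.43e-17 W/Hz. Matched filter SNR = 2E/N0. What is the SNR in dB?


SNR_lin = 2 * 6.396e-7 / 8.43e-17 = 1.517e10
SNR_dB = 10*log10(1.517e10) = 101.8 dB

101.8 dB


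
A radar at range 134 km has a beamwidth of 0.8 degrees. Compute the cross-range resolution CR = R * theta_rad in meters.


BW_rad = 0.013962634
CR = 134000 * 0.013962634 = 1871.0 m

1871.0 m


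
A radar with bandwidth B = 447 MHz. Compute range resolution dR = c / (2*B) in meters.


dR = 3e8 / (2 * 447000000.0) = 0.34 m

0.34 m


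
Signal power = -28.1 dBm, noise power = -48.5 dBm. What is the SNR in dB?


SNR = -28.1 - (-48.5) = 20.4 dB

20.4 dB


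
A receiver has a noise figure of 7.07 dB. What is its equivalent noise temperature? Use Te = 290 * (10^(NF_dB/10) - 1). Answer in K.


NF_lin = 10^(7.07/10) = 5.093309
Te = 290 * (5.093309 - 1) = 1187.1 K

1187.1 K


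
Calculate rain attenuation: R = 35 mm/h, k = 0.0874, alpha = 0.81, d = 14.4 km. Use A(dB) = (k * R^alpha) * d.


gamma = 0.0874 * 35^0.81 = 1.556706 dB/km
A = 1.556706 * 14.4 = 22.42 dB

22.42 dB


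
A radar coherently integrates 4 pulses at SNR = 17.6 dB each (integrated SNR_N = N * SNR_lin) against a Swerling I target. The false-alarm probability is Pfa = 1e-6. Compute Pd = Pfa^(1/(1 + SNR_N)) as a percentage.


SNR_lin = 10^(17.6/10) = 57.54399
SNR_N = 4 * 57.54399 = 230.17596
1/(1 + SNR_N) = 1/231.17596 = 0.0043257
Pd = (1e-6)^0.0043257 = 0.94199
Pd = 94.2%

94.2%


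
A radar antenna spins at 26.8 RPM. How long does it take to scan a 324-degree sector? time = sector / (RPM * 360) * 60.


t = 324 / (26.8 * 360) * 60 = 2.01 s

2.01 s


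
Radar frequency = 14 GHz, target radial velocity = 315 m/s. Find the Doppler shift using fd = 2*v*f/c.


fd = 2 * 315 * 14000000000.0 / 3e8 = 29400.0 Hz

29400.0 Hz


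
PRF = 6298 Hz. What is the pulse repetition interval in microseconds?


PRI = 1/6298 = 0.0001587806 s = 158.8 us

158.8 us


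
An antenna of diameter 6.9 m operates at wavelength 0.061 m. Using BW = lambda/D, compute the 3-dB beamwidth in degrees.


BW_rad = 0.061 / 6.9 = 0.008841
BW_deg = 0.51 degrees

0.51 degrees


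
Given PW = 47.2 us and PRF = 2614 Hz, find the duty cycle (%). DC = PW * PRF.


DC = 47.2e-6 * 2614 * 100 = 12.34%

12.34%


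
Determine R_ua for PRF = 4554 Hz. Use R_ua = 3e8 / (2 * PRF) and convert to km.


R_ua = 3e8 / (2 * 4554) = 32938.1 m = 32.9 km

32.9 km


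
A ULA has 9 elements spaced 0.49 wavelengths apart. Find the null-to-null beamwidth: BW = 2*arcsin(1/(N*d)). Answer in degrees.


1/(N*d) = 1/(9*0.49) = 0.226757
BW = 2*arcsin(0.226757) = 26.2 degrees

26.2 degrees


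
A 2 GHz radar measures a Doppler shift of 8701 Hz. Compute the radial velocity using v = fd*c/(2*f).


v = 8701 * 3e8 / (2 * 2000000000.0) = 652.6 m/s

652.6 m/s


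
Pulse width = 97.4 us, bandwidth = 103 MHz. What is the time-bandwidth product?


TBP = 97.4 * 103 = 10032.2

10032.2


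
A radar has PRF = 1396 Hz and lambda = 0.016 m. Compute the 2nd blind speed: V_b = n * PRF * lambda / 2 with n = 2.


V_blind = 2 * 1396 * 0.016 / 2 = 22.3 m/s

22.3 m/s


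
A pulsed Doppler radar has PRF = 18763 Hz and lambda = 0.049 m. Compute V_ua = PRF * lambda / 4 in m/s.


V_ua = 18763 * 0.049 / 4 = 229.8 m/s

229.8 m/s


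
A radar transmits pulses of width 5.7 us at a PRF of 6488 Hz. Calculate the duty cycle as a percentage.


DC = 5.7e-6 * 6488 * 100 = 3.7%

3.7%


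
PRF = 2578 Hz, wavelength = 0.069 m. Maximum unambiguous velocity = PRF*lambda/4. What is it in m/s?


V_ua = 2578 * 0.069 / 4 = 44.5 m/s

44.5 m/s


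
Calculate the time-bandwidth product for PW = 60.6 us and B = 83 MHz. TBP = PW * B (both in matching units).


TBP = 60.6 * 83 = 5029.8

5029.8


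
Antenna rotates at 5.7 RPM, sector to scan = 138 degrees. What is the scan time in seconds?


t = 138 / (5.7 * 360) * 60 = 4.04 s

4.04 s


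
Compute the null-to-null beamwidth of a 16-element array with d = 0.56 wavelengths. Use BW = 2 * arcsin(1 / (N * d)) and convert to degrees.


1/(N*d) = 1/(16*0.56) = 0.111607
BW = 2*arcsin(0.111607) = 12.8 degrees

12.8 degrees


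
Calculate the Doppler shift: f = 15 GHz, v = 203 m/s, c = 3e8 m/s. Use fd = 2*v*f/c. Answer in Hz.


fd = 2 * 203 * 15000000000.0 / 3e8 = 20300.0 Hz

20300.0 Hz


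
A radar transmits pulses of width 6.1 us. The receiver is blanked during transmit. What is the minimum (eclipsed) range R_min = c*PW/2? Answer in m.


R_min = 3e8 * 6.1e-6 / 2 = 915.0 m

915.0 m


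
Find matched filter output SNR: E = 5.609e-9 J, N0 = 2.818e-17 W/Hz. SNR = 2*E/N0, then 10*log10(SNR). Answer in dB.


SNR_lin = 2 * 5.609e-9 / 2.818e-17 = 3.981e8
SNR_dB = 10*log10(3.981e8) = 86.0 dB

86.0 dB


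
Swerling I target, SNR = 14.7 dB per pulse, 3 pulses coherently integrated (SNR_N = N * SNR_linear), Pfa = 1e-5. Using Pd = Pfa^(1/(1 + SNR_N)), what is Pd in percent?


SNR_lin = 10^(14.7/10) = 29.51209
SNR_N = 3 * 29.51209 = 88.53627
1/(1 + SNR_N) = 1/89.53627 = 0.0111687
Pd = (1e-5)^0.0111687 = 0.87934
Pd = 87.9%

87.9%


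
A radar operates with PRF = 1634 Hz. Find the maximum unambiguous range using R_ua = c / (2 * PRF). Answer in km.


R_ua = 3e8 / (2 * 1634) = 91799.3 m = 91.8 km

91.8 km


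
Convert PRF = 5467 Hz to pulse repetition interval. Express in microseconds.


PRI = 1/5467 = 0.0001829157 s = 182.9 us

182.9 us


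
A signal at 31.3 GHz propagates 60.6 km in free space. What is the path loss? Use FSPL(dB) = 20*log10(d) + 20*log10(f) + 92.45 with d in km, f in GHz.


20*log10(60.6) = 35.65
20*log10(31.3) = 29.91
FSPL = 158.0 dB

158.0 dB


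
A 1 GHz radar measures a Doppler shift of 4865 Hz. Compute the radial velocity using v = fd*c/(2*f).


v = 4865 * 3e8 / (2 * 1000000000.0) = 729.8 m/s

729.8 m/s


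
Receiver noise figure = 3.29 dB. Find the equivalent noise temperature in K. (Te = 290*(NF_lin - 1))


NF_lin = 10^(3.29/10) = 2.133045
Te = 290 * (2.133045 - 1) = 328.6 K

328.6 K


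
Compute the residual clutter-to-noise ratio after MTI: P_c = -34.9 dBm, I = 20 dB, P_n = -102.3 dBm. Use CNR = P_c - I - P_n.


CNR = -34.9 - 20 - (-102.3) = 47.4 dB

47.4 dB


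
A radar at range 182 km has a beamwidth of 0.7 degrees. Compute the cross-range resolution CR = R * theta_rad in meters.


BW_rad = 0.012217305
CR = 182000 * 0.012217305 = 2223.5 m

2223.5 m


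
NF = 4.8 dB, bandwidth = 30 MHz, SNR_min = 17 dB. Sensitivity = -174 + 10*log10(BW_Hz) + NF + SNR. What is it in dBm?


10*log10(30000000.0) = 74.77
S = -174 + 74.77 + 4.8 + 17 = -77.4 dBm

-77.4 dBm


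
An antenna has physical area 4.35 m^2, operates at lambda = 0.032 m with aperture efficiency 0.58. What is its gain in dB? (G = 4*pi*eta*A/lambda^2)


G_linear = 4*pi*0.58*4.35/0.032^2 = 30961.87
G_dB = 10*log10(30961.87) = 44.9 dB

44.9 dB


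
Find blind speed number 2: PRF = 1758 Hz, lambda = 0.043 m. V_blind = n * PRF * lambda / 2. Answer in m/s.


V_blind = 2 * 1758 * 0.043 / 2 = 75.6 m/s

75.6 m/s


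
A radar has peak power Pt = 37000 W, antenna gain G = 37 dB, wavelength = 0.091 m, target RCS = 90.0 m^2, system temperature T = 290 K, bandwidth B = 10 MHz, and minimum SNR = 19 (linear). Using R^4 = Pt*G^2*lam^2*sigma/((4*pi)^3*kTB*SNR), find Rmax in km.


G_lin = 10^(37/10) = 5011.872336
R^4 = 37000 * 5011.872336^2 * 0.091^2 * 90.0 / ((4*pi)^3 * 1.38e-23 * 290 * 10000000.0 * 19)
R^4 = 4.59057e20 m^4
R_max = (4.59057e20)^(1/4) = 146374.9 m = 146.4 km

146.4 km


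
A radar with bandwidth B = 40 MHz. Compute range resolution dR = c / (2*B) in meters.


dR = 3e8 / (2 * 40000000.0) = 3.75 m

3.75 m


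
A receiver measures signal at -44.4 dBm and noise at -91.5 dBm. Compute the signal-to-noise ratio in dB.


SNR = -44.4 - (-91.5) = 47.1 dB

47.1 dB


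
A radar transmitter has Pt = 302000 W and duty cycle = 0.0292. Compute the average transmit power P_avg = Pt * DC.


P_avg = 302000 * 0.0292 = 8818.4 W

8818.4 W


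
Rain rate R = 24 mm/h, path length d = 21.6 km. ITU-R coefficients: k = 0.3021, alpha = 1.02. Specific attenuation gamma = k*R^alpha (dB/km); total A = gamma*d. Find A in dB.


gamma = 0.3021 * 24^1.02 = 7.726204 dB/km
A = 7.726204 * 21.6 = 166.89 dB

166.89 dB


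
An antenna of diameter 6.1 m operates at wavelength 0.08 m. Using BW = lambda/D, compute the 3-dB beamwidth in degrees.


BW_rad = 0.08 / 6.1 = 0.013115
BW_deg = 0.75 degrees

0.75 degrees


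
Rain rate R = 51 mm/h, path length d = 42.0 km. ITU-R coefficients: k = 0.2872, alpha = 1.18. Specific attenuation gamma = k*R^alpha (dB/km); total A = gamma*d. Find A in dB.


gamma = 0.2872 * 51^1.18 = 29.724684 dB/km
A = 29.724684 * 42.0 = 1248.44 dB

1248.44 dB


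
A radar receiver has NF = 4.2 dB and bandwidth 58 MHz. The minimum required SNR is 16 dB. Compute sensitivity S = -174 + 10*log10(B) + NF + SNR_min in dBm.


10*log10(58000000.0) = 77.63
S = -174 + 77.63 + 4.2 + 16 = -76.2 dBm

-76.2 dBm


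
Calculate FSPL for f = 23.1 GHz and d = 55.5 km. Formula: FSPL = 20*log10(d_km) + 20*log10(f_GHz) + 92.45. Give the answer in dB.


20*log10(55.5) = 34.89
20*log10(23.1) = 27.27
FSPL = 154.6 dB

154.6 dB


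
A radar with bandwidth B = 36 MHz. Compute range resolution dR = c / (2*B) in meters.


dR = 3e8 / (2 * 36000000.0) = 4.17 m

4.17 m


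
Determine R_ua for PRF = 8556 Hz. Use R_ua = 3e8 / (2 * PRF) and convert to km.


R_ua = 3e8 / (2 * 8556) = 17531.6 m = 17.5 km

17.5 km


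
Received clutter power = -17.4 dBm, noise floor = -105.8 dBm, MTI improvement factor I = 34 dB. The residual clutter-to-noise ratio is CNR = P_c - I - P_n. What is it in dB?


CNR = -17.4 - 34 - (-105.8) = 54.4 dB

54.4 dB


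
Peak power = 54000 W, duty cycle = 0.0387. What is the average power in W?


P_avg = 54000 * 0.0387 = 2089.8 W

2089.8 W
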